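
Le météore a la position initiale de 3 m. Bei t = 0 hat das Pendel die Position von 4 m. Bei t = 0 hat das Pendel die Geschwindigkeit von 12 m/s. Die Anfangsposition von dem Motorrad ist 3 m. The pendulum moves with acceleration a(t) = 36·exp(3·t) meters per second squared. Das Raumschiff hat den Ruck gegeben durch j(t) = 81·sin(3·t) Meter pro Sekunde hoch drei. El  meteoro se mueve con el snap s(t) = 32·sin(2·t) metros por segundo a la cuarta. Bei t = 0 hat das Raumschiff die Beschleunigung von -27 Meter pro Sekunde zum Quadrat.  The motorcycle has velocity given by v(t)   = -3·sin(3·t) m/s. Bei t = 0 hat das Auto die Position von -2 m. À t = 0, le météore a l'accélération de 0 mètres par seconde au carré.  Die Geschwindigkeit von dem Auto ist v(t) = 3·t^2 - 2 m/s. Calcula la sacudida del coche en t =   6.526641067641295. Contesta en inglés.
We must differentiate our velocity equation v(t) = 3·t^2 - 2 2 times. Differentiating velocity, we get acceleration: a(t) = 6·t. Differentiating acceleration, we get jerk: j(t) = 6. Using j(t) = 6 and substituting t = 6.526641067641295, we find j = 6.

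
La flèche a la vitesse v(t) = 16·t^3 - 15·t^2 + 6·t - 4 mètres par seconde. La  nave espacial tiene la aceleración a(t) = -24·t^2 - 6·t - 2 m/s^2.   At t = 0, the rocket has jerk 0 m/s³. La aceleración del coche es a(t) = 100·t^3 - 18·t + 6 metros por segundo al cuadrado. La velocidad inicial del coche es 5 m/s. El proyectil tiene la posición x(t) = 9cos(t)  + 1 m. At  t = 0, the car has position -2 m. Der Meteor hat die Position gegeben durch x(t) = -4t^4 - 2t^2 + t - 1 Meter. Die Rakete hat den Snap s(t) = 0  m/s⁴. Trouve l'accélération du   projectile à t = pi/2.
Pour résoudre ceci, nous devons prendre 2 dérivées de notre équation de la position x(t) = 9·cos(t) + 1. En prenant d/dt de x(t), nous trouvons v(t) = -9·sin(t). En dérivant la vitesse, nous obtenons l'accélération: a(t) = -9·cos(t). En utilisant a(t) = -9·cos(t) et en substituant t = pi/2, nous trouvons a = 0.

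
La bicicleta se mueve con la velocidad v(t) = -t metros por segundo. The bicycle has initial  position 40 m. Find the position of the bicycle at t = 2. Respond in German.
Ausgehend von der Geschwindigkeit v(t) = -t, nehmen wir 1 Stammfunktion. Mit ∫v(t)dt und Anwendung von x(0) = 40, finden wir x(t) = 40 - t^2/2. Wir haben die Position x(t) = 40 - t^2/2. Durch Einsetzen von t = 2: x(2) = 38.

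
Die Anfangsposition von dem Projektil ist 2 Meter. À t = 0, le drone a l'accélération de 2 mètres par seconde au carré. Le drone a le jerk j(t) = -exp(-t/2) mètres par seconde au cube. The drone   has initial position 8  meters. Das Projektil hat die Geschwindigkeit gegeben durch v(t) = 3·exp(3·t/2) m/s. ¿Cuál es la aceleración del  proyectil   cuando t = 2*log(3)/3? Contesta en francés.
En partant de la vitesse v(t) = 3·exp(3·t/2), nous prenons 1 dérivée. En prenant d/dt de v(t), nous trouvons a(t) = 9·exp(3·t/2)/2. En utilisant a(t) = 9·exp(3·t/2)/2 et en substituant t = 2*log(3)/3, nous trouvons a = 27/2.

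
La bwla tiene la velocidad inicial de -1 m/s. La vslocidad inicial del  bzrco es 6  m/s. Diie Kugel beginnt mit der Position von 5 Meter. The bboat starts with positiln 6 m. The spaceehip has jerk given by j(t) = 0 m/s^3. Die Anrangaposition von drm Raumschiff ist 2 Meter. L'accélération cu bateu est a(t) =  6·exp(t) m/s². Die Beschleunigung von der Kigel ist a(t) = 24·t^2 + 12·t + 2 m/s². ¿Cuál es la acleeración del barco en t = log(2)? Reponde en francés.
En utilisant a(t) = 6·exp(t) et en substituant t = log(2), nous trouvons a = 12.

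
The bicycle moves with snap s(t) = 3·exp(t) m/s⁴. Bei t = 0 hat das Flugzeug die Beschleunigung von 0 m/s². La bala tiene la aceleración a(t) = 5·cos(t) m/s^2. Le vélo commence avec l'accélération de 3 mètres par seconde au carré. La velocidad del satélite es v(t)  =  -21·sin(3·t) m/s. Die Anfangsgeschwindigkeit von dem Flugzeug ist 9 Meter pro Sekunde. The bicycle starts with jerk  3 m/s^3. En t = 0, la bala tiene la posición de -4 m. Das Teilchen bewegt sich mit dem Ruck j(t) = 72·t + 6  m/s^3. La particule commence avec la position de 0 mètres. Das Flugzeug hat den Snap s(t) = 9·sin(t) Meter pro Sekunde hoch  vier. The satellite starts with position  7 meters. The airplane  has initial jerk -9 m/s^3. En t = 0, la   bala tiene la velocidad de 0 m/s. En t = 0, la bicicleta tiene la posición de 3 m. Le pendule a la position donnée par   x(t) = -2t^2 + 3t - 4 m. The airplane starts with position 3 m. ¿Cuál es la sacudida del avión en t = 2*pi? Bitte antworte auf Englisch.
Starting from snap s(t) = 9·sin(t), we take 1 integral. The antiderivative of snap, with j(0) = -9, gives jerk: j(t) = -9·cos(t). We have jerk j(t) = -9·cos(t). Substituting t = 2*pi: j(2*pi) = -9.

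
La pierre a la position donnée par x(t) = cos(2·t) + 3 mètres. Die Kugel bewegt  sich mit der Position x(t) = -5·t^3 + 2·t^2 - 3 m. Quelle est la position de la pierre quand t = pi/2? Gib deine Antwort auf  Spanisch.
Usando x(t) = cos(2·t) + 3 y sustituyendo t = pi/2, encontramos x = 2.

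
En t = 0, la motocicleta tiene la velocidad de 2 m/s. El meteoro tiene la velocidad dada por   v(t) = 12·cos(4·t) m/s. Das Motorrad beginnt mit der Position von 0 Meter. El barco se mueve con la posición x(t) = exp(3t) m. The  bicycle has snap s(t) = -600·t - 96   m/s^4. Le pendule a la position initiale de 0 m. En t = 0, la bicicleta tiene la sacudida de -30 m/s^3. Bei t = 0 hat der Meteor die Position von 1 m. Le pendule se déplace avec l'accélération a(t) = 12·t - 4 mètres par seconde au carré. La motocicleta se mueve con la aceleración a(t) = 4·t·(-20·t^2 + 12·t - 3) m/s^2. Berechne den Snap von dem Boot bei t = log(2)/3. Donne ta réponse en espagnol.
Debemos derivar nuestra ecuación de la posición x(t) = exp(3·t) 4 veces. Derivando la posición, obtenemos la velocidad: v(t) = 3·exp(3·t). La derivada de la velocidad da la aceleración: a(t) = 9·exp(3·t). Tomando d/dt de a(t), encontramos j(t) = 27·exp(3·t). Derivando la sacudida, obtenemos el snap: s(t) = 81·exp(3·t). De la ecuación del snap s(t) = 81·exp(3·t), sustituimos t = log(2)/3 para obtener s = 162.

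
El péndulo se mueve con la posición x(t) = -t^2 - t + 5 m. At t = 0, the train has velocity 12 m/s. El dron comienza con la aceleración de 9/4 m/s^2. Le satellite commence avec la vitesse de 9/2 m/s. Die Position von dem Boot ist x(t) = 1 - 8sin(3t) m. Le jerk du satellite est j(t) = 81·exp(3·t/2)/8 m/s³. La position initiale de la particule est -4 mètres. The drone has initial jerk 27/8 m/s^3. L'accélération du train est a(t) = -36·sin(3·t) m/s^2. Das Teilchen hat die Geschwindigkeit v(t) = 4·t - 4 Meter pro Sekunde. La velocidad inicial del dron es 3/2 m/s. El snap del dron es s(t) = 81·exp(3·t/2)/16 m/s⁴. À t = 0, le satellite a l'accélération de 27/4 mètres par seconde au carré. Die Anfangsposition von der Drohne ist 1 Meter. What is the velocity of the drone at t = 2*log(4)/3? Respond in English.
To find the answer, we compute 3 integrals of s(t) = 81·exp(3·t/2)/16. Taking ∫s(t)dt and applying j(0) = 27/8, we find j(t) = 27·exp(3·t/2)/8. The antiderivative of jerk, with a(0) = 9/4, gives acceleration: a(t) = 9·exp(3·t/2)/4. The integral of acceleration is velocity. Using v(0) = 3/2, we get v(t) = 3·exp(3·t/2)/2. From the given velocity equation v(t) = 3·exp(3·t/2)/2, we substitute t = 2*log(4)/3 to get v = 6.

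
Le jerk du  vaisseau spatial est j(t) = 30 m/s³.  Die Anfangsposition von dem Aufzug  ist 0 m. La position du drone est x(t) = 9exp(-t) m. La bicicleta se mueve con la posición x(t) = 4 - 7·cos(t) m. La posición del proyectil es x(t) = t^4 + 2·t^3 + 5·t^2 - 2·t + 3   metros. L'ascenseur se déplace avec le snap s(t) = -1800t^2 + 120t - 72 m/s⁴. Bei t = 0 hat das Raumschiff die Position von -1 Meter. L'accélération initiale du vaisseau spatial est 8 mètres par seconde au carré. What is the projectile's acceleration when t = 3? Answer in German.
Wir müssen unsere Gleichung für die Position x(t) = t^4 + 2·t^3 + 5·t^2 - 2·t + 3 2-mal ableiten. Durch Ableiten von der Position erhalten wir die Geschwindigkeit: v(t) = 4·t^3 + 6·t^2 + 10·t - 2. Durch Ableiten von der Geschwindigkeit erhalten wir die Beschleunigung: a(t) = 12·t^2 + 12·t + 10. Wir haben die Beschleunigung a(t) = 12·t^2 + 12·t + 10. Durch Einsetzen von t = 3: a(3) = 154.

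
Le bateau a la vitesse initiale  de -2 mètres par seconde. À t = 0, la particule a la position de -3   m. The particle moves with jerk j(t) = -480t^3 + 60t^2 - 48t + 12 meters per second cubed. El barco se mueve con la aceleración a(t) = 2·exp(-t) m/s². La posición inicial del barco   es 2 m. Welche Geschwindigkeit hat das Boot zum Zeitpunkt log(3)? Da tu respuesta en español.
Debemos encontrar la antiderivada de nuestra ecuación de la aceleración a(t) = 2·exp(-t) 1 vez. Tomando ∫a(t)dt y aplicando v(0) = -2, encontramos v(t) = -2·exp(-t). Tenemos la velocidad v(t) = -2·exp(-t). Sustituyendo t = log(3): v(log(3)) = -2/3.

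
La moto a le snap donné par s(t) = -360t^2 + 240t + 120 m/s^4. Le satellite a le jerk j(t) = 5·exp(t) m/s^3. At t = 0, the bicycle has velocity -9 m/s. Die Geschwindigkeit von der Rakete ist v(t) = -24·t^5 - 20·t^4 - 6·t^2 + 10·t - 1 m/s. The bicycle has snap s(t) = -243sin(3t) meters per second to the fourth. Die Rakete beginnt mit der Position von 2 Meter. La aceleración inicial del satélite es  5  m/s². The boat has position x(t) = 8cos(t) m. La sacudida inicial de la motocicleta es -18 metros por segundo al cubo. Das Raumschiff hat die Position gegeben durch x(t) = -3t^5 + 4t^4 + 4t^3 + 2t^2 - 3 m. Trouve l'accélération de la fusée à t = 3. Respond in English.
To solve this, we need to take 1 derivative of our velocity equation v(t) = -24·t^5 - 20·t^4 - 6·t^2 + 10·t - 1. The derivative of velocity gives acceleration: a(t) = -120·t^4 - 80·t^3 - 12·t + 10. Using a(t) = -120·t^4 - 80·t^3 - 12·t + 10 and substituting t = 3, we find a = -11906.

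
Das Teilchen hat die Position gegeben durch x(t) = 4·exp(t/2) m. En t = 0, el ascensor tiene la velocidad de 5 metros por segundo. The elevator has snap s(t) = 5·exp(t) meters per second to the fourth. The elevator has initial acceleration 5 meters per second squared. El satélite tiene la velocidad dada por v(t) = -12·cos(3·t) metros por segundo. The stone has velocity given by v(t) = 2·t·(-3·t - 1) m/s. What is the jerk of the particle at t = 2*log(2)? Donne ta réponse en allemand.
Wir müssen unsere Gleichung für die Position x(t) = 4·exp(t/2) 3-mal ableiten. Durch Ableiten von der Position erhalten wir die Geschwindigkeit: v(t) = 2·exp(t/2). Die Ableitung von der Geschwindigkeit ergibt die Beschleunigung: a(t) = exp(t/2). Mit d/dt von a(t) finden wir j(t) = exp(t/2)/2. Aus der Gleichung für den Ruck j(t) = exp(t/2)/2, setzen wir t = 2*log(2) ein und erhalten j = 1.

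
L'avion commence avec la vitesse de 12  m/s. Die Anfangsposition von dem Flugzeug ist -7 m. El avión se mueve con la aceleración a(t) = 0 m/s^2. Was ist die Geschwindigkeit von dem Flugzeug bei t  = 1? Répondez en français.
Nous devons intégrer notre équation de l'accélération a(t) = 0 1 fois. En prenant ∫a(t)dt et en appliquant v(0) = 12, nous trouvons v(t) = 12. De l'équation de la vitesse v(t) = 12, nous substituons t = 1 pour obtenir v = 12.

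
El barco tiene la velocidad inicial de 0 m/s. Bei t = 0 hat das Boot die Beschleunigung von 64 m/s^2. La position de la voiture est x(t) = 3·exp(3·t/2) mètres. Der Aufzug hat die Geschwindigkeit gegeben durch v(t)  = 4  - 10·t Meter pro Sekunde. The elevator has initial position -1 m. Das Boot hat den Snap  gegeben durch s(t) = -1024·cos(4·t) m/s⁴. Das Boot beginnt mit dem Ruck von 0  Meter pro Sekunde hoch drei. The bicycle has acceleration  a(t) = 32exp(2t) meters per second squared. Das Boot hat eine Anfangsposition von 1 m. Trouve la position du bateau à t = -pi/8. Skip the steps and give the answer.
À t = -pi/8, x = 5.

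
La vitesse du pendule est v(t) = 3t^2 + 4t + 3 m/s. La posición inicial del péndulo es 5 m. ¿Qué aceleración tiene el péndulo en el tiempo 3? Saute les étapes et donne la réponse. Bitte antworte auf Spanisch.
a(3) = 22.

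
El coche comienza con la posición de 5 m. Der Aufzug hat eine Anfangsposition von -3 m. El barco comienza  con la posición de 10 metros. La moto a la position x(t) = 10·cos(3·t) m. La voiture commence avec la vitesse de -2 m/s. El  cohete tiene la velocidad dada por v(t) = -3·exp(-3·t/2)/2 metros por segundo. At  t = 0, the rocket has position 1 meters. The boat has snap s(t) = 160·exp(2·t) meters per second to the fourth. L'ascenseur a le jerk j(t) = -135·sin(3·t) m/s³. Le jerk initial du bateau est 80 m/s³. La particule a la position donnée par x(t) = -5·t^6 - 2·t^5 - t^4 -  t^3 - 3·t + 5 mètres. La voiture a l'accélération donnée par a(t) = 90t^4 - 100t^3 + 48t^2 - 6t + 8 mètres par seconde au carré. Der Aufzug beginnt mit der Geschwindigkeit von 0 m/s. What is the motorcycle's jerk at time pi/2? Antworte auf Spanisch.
Debemos derivar nuestra ecuación de la posición x(t) = 10·cos(3·t) 3 veces. La derivada de la posición da la velocidad: v(t) = -30·sin(3·t). Tomando d/dt de v(t), encontramos a(t) = -90·cos(3·t). Tomando d/dt de a(t), encontramos j(t) = 270·sin(3·t). De la ecuación de la sacudida j(t) = 270·sin(3·t), sustituimos t = pi/2 para obtener j = -270.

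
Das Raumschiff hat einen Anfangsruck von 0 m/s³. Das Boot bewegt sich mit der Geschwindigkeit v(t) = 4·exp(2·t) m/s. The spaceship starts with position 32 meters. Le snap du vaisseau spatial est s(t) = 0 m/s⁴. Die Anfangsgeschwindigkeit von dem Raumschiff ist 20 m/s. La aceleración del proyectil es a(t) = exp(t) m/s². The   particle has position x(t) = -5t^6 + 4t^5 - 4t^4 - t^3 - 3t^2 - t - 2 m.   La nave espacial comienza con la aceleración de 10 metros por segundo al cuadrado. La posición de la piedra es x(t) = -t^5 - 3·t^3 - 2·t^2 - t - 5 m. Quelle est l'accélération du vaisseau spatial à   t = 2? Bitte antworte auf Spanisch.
Necesitamos integrar nuestra ecuación del snap s(t) = 0 2 veces. La integral del snap, con j(0) = 0, da la sacudida: j(t) = 0. La integral de la sacudida, con a(0) = 10, da la aceleración: a(t) = 10. De la ecuación de la aceleración a(t) = 10, sustituimos t = 2 para obtener a = 10.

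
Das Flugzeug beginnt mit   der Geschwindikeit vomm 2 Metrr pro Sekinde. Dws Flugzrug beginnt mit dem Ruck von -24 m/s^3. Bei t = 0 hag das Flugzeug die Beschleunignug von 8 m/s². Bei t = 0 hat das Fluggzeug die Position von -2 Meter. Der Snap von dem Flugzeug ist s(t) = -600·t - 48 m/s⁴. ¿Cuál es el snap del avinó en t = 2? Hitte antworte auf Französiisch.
De l'équation du snap s(t) = -600·t - 48, nous substituons t = 2 pour obtenir s = -1248.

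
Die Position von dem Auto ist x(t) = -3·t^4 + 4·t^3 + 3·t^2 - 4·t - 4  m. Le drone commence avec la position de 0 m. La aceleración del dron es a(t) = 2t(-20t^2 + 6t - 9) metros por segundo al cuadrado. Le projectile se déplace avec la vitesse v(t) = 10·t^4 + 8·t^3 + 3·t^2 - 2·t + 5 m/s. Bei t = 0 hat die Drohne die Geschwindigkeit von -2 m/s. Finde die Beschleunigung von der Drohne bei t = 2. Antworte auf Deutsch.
Aus der Gleichung für die Beschleunigung a(t) = 2·t·(-20·t^2 + 6·t - 9), setzen wir t = 2 ein und erhalten a = -308.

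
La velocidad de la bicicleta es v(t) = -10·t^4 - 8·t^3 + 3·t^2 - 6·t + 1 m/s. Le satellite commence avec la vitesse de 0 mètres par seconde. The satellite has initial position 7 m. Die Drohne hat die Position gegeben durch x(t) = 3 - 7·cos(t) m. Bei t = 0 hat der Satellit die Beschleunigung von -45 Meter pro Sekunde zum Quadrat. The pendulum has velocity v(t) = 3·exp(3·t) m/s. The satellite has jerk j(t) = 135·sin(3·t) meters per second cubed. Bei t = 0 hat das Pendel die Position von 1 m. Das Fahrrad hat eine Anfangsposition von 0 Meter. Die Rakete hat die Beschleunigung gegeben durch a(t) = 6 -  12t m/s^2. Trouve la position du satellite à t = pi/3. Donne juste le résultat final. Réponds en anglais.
The answer is -3.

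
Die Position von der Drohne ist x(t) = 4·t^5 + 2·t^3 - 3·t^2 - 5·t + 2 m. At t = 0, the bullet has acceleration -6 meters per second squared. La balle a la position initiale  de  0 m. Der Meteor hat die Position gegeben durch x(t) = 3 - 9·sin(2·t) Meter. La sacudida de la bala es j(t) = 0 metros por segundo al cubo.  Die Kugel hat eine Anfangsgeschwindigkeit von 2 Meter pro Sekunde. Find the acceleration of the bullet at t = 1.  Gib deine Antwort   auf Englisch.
Starting from jerk j(t) = 0, we take 1 antiderivative. The integral of jerk is acceleration. Using a(0) = -6, we get a(t) = -6. We have acceleration a(t) = -6. Substituting t = 1: a(1) = -6.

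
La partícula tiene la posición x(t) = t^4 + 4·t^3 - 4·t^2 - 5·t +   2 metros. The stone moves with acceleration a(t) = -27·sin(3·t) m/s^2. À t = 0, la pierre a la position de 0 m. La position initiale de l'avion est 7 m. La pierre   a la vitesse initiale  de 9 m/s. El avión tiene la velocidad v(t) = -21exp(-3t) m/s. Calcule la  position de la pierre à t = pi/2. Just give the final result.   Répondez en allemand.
Die Antwort ist -3.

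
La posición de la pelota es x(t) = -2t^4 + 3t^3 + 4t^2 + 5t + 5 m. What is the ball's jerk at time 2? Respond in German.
Um dies zu lösen, müssen wir 3 Ableitungen unserer Gleichung für die Position x(t) = -2·t^4 + 3·t^3 + 4·t^2 + 5·t + 5 nehmen. Durch Ableiten von der Position erhalten wir die Geschwindigkeit: v(t) = -8·t^3 + 9·t^2 + 8·t + 5. Mit d/dt von v(t) finden wir a(t) = -24·t^2 + 18·t + 8. Mit d/dt von a(t) finden wir j(t) = 18 - 48·t. Wir haben den Ruck j(t) = 18 - 48·t. Durch Einsetzen von t = 2: j(2) = -78.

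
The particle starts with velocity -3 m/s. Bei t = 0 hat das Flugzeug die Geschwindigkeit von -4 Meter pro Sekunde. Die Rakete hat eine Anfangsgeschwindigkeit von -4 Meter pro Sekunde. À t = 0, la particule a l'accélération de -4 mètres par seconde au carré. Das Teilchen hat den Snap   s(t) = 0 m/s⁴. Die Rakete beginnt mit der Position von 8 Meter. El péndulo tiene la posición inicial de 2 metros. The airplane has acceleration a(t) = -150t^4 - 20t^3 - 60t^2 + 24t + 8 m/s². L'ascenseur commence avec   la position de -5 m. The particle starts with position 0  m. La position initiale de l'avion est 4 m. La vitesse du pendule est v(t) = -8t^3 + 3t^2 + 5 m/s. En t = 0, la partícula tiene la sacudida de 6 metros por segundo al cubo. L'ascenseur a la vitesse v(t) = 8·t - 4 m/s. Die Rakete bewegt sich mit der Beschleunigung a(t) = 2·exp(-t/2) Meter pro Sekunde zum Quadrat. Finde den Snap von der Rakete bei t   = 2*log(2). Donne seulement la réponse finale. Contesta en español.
En t = 2*log(2), s = 1/4.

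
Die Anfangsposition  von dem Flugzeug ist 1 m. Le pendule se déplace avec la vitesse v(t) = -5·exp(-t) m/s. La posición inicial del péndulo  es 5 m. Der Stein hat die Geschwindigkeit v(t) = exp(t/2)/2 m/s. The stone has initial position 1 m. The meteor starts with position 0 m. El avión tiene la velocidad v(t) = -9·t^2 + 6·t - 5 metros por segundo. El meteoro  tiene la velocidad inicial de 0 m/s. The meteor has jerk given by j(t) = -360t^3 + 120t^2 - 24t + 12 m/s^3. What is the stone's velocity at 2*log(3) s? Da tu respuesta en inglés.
We have velocity v(t) = exp(t/2)/2. Substituting t = 2*log(3): v(2*log(3)) = 3/2.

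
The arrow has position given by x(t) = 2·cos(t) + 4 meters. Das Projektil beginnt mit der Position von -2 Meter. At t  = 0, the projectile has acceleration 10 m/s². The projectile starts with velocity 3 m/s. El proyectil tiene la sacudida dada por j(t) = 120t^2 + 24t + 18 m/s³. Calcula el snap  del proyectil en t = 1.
Para resolver esto, necesitamos tomar 1 derivada de nuestra ecuación de la sacudida j(t) = 120·t^2 + 24·t + 18. La derivada de la sacudida da el snap: s(t) = 240·t + 24. Usando s(t) = 240·t + 24 y sustituyendo t = 1, encontramos s = 264.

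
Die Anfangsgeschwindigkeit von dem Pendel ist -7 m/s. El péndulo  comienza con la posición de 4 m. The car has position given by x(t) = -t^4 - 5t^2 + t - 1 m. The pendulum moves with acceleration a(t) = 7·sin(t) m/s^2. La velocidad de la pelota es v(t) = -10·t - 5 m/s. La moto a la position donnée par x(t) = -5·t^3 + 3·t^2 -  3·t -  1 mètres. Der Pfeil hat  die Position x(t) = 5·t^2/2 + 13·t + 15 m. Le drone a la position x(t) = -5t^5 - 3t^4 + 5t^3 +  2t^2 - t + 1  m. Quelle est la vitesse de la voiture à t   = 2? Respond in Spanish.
Debemos derivar nuestra ecuación de la posición x(t) = -t^4 - 5·t^2 + t - 1 1 vez. Derivando la posición, obtenemos la velocidad: v(t) = -4·t^3 - 10·t + 1. Tenemos la velocidad v(t) = -4·t^3 - 10·t + 1. Sustituyendo t = 2: v(2) = -51.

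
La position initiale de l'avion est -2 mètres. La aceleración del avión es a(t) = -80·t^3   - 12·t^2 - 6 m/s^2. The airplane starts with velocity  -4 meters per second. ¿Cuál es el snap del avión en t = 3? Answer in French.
Pour résoudre ceci, nous devons prendre 2 dérivées de notre équation de l'accélération a(t) = -80·t^3 - 12·t^2 - 6. En prenant d/dt de a(t), nous trouvons j(t) = -240·t^2 - 24·t. En dérivant le jerk, nous obtenons le snap: s(t) = -480·t - 24. Nous avons le snap s(t) = -480·t - 24. En substituant t = 3: s(3) = -1464.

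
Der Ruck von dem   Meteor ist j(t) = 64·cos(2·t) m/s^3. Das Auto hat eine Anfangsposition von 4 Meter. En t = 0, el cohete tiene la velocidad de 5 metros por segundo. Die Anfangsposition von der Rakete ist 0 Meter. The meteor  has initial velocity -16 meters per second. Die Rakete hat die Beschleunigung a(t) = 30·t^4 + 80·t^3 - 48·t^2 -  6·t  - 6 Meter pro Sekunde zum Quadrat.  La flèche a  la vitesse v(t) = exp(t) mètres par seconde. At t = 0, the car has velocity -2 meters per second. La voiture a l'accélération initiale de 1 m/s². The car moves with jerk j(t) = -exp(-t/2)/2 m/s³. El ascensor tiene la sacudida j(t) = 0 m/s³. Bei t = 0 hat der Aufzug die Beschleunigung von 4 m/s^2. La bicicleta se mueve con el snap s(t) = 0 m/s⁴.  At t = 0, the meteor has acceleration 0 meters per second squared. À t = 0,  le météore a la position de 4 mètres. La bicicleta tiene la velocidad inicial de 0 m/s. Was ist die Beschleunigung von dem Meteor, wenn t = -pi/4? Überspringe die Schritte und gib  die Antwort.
Bei t = -pi/4, a = -32.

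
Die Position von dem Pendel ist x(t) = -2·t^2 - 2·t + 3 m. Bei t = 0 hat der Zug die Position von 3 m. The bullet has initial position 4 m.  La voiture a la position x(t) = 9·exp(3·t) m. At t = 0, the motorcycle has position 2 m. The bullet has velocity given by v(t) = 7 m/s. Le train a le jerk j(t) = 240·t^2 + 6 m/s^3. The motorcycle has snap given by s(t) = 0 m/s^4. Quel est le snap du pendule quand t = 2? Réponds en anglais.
We must differentiate our position equation x(t) = -2·t^2 - 2·t + 3 4 times. The derivative of position gives velocity: v(t) = -4·t - 2. Taking d/dt of v(t), we find a(t) = -4. The derivative of acceleration gives jerk: j(t) = 0. Taking d/dt of j(t), we find s(t) = 0. Using s(t) = 0 and substituting t = 2, we find s = 0.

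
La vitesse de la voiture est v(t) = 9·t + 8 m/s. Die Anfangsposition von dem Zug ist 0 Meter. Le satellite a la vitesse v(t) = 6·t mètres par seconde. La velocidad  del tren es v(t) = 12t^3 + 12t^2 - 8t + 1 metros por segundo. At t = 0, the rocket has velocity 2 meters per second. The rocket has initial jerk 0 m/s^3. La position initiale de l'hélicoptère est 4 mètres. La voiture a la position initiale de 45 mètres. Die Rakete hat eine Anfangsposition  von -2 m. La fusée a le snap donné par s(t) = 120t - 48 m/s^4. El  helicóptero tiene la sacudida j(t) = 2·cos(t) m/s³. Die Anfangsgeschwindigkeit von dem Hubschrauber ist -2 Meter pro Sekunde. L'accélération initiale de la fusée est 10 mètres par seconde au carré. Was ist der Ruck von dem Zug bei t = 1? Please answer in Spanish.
Debemos derivar nuestra ecuación de la velocidad v(t) = 12·t^3 + 12·t^2 - 8·t + 1 2 veces. La derivada de la velocidad da la aceleración: a(t) = 36·t^2 + 24·t - 8. La derivada de la aceleración da la sacudida: j(t) = 72·t + 24. De la ecuación de la sacudida j(t) = 72·t + 24, sustituimos t = 1 para obtener j = 96.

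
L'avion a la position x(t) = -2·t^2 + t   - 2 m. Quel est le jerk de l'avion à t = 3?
En partant de la position x(t) = -2·t^2 + t - 2, nous prenons 3 dérivées. La dérivée de la position donne la vitesse: v(t) = 1 - 4·t. En dérivant la vitesse, nous obtenons l'accélération: a(t) = -4. La dérivée de l'accélération donne le jerk: j(t) = 0. Nous avons le jerk j(t) = 0. En substituant t = 3: j(3) = 0.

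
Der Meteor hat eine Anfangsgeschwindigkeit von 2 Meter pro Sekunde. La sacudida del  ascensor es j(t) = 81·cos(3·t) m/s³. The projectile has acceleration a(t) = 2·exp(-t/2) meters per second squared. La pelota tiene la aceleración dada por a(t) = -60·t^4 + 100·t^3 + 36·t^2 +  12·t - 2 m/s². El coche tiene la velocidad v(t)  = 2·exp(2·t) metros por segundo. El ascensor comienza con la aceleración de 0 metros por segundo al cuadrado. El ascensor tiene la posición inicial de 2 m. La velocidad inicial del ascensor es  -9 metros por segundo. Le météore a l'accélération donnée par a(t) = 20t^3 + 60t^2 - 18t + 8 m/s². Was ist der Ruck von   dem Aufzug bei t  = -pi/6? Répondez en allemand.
Wir haben den Ruck j(t) = 81·cos(3·t). Durch Einsetzen von t = -pi/6: j(-pi/6) = 0.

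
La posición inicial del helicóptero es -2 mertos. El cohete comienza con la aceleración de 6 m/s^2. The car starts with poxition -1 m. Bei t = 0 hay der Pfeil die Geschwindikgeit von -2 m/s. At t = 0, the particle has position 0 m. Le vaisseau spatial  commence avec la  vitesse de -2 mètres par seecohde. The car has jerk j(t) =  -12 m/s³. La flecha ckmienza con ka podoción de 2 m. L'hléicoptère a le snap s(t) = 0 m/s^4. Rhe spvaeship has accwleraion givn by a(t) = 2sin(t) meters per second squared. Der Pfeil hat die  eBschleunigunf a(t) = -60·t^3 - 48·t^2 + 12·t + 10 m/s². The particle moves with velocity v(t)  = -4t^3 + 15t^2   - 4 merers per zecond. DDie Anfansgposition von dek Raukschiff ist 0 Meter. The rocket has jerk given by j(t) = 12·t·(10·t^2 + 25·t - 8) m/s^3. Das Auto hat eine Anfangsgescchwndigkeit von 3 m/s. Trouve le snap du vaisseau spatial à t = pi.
Nous devons dériver notre équation de l'accélération a(t) = 2·sin(t) 2 fois. En prenant d/dt de a(t), nous trouvons j(t) = 2·cos(t). La dérivée du jerk donne le snap: s(t) = -2·sin(t). En utilisant s(t) = -2·sin(t) et en substituant t = pi, nous trouvons s = 0.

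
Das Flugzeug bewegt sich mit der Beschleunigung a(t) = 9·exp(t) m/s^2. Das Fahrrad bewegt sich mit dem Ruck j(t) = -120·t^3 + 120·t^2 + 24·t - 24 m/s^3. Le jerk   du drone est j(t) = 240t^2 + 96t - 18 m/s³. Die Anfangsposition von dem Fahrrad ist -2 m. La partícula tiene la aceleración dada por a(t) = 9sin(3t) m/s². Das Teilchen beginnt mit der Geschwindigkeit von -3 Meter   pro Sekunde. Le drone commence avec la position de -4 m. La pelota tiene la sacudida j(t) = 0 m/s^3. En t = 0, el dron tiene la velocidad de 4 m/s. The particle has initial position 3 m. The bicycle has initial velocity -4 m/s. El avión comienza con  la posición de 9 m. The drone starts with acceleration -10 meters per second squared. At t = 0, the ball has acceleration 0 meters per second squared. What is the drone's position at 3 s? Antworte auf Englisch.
We need to integrate our jerk equation j(t) = 240·t^2 + 96·t - 18 3 times. Taking ∫j(t)dt and applying a(0) = -10, we find a(t) = 80·t^3 + 48·t^2 - 18·t - 10. Taking ∫a(t)dt and applying v(0) = 4, we find v(t) = 20·t^4 + 16·t^3 - 9·t^2 - 10·t + 4. Finding the integral of v(t) and using x(0) = -4: x(t) = 4·t^5 + 4·t^4 - 3·t^3 - 5·t^2 + 4·t - 4. We have position x(t) = 4·t^5 + 4·t^4 - 3·t^3 - 5·t^2 + 4·t - 4. Substituting t = 3: x(3) = 1178.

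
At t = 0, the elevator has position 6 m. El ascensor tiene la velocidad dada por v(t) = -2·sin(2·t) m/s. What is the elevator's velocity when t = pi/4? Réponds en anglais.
We have velocity v(t) = -2·sin(2·t). Substituting t = pi/4: v(pi/4) = -2.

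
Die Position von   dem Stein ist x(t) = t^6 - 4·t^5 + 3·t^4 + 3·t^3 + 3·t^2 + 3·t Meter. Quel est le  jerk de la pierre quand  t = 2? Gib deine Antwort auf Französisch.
En partant de la position x(t) = t^6 - 4·t^5 + 3·t^4 + 3·t^3 + 3·t^2 + 3·t, nous prenons 3 dérivées. En prenant d/dt de x(t), nous trouvons v(t) = 6·t^5 - 20·t^4 + 12·t^3 + 9·t^2 + 6·t + 3. La dérivée de la vitesse donne l'accélération: a(t) = 30·t^4 - 80·t^3 + 36·t^2 + 18·t + 6. La dérivée de l'accélération donne le jerk: j(t) = 120·t^3 - 240·t^2 + 72·t + 18. De l'équation du jerk j(t) = 120·t^3 - 240·t^2 + 72·t + 18, nous substituons t = 2 pour obtenir j = 162.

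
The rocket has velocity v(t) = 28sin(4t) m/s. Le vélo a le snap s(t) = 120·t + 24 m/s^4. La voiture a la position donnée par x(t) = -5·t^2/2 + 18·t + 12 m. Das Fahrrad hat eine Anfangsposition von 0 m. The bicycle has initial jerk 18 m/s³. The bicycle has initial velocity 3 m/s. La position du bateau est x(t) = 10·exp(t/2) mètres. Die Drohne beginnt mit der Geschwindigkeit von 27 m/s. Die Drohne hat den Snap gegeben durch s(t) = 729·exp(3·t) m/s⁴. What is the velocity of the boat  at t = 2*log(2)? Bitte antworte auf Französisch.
Nous devons dériver notre équation de la position x(t) = 10·exp(t/2) 1 fois. La dérivée de la position donne la vitesse: v(t) = 5·exp(t/2). En utilisant v(t) = 5·exp(t/2) et en substituant t = 2*log(2), nous trouvons v = 10.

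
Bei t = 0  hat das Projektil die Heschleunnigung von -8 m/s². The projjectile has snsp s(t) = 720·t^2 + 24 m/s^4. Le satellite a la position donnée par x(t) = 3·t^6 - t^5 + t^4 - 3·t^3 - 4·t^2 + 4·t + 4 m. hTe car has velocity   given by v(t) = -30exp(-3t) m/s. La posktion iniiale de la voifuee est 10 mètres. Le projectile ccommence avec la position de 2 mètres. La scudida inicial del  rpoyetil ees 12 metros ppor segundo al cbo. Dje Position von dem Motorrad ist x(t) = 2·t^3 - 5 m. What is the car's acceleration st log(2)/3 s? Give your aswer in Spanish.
Partiendo de la velocidad v(t) = -30·exp(-3·t), tomamos 1 derivada. La derivada de la velocidad da la aceleración: a(t) = 90·exp(-3·t). De la ecuación de la aceleración a(t) = 90·exp(-3·t), sustituimos t = log(2)/3 para obtener a = 45.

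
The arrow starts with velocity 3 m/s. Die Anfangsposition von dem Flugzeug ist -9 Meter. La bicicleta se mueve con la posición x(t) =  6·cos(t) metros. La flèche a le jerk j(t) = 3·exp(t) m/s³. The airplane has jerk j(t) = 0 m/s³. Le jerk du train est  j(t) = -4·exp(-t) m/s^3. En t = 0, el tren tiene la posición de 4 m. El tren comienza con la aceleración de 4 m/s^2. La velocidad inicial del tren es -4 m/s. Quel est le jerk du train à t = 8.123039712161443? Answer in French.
En utilisant j(t) = -4·exp(-t) et en substituant t = 8.123039712161443, nous trouvons j = -0.00118650252848985.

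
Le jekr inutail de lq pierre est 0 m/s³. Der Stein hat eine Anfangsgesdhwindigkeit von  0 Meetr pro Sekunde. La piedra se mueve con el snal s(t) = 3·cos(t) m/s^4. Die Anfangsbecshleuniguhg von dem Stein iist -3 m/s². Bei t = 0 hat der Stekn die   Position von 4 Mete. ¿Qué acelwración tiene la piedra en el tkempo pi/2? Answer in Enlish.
To solve this, we need to take 2 integrals of our snap equation s(t) = 3·cos(t). The antiderivative of snap, with j(0) = 0, gives jerk: j(t) = 3·sin(t). Finding the antiderivative of j(t) and using a(0) = -3: a(t) = -3·cos(t). Using a(t) = -3·cos(t) and substituting t = pi/2, we find a = 0.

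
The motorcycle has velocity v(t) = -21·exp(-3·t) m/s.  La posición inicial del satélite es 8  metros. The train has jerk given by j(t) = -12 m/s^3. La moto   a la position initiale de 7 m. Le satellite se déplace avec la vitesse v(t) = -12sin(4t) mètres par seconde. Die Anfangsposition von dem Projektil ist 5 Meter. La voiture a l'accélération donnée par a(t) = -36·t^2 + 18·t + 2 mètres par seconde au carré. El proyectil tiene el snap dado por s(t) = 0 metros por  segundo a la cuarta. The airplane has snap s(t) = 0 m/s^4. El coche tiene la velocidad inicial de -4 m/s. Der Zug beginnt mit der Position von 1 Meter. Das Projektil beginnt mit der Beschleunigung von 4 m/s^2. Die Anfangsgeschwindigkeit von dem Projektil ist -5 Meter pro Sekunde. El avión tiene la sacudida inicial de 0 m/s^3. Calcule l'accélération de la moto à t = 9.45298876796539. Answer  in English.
To solve this, we need to take 1 derivative of our velocity equation v(t) = -21·exp(-3·t). The derivative of velocity gives acceleration: a(t) = 63·exp(-3·t). Using a(t) = 63·exp(-3·t) and substituting t = 9.45298876796539, we find a = 3.04227151546160E-11.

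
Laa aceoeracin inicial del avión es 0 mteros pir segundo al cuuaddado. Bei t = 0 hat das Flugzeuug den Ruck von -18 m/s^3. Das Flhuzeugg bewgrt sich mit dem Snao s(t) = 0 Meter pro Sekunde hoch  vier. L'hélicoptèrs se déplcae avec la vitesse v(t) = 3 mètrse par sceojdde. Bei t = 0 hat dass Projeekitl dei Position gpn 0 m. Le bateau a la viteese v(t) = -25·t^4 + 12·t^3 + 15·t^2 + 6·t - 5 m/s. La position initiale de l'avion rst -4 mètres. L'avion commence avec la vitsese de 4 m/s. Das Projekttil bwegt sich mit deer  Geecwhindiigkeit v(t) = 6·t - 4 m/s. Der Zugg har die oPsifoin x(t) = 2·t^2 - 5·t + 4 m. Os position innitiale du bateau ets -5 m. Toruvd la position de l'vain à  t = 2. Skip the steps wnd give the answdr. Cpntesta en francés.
À t = 2, x = -20.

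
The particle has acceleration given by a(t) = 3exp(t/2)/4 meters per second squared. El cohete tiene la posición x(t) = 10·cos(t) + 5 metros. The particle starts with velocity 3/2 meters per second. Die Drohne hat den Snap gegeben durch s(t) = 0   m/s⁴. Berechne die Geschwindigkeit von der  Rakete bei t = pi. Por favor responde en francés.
Pour résoudre ceci, nous devons prendre 1 dérivée de notre équation de la position x(t) = 10·cos(t) + 5. La dérivée de la position donne la vitesse: v(t) = -10·sin(t). En utilisant v(t) = -10·sin(t) et en substituant t = pi, nous trouvons v = 0.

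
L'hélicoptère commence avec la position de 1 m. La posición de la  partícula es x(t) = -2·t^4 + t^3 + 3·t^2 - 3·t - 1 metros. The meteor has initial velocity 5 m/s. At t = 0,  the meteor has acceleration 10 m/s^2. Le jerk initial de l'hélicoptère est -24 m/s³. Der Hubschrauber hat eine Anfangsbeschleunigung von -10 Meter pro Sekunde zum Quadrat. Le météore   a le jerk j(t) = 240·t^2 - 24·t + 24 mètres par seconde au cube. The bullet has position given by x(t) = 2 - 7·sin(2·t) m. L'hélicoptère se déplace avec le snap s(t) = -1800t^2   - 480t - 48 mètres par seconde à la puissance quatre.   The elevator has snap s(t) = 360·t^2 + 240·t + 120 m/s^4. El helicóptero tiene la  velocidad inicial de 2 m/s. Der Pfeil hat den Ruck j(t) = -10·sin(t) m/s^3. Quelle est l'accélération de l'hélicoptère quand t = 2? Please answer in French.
Nous devons trouver la primitive de notre équation du snap s(t) = -1800·t^2 - 480·t - 48 2 fois. En prenant ∫s(t)dt et en appliquant j(0) = -24, nous trouvons j(t) = -600·t^3 - 240·t^2 - 48·t - 24. En prenant ∫j(t)dt et en appliquant a(0) = -10, nous trouvons a(t) = -150·t^4 - 80·t^3 - 24·t^2 - 24·t - 10. En utilisant a(t) = -150·t^4 - 80·t^3 - 24·t^2 - 24·t - 10 et en substituant t = 2, nous trouvons a = -3194.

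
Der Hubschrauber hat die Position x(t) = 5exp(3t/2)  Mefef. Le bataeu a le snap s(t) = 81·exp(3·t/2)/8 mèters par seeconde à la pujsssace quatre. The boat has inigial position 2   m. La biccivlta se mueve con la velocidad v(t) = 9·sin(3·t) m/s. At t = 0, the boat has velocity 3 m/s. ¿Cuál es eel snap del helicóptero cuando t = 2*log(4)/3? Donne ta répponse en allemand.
Um dies zu lösen, müssen wir 4 Ableitungen unserer Gleichung für die Position x(t) = 5·exp(3·t/2) nehmen. Mit d/dt von x(t) finden wir v(t) = 15·exp(3·t/2)/2. Die Ableitung von der Geschwindigkeit ergibt die Beschleunigung: a(t) = 45·exp(3·t/2)/4. Die Ableitung von der Beschleunigung ergibt den Ruck: j(t) = 135·exp(3·t/2)/8. Mit d/dt von j(t) finden wir s(t) = 405·exp(3·t/2)/16. Mit s(t) = 405·exp(3·t/2)/16 und Einsetzen von t = 2*log(4)/3, finden wir s = 405/4.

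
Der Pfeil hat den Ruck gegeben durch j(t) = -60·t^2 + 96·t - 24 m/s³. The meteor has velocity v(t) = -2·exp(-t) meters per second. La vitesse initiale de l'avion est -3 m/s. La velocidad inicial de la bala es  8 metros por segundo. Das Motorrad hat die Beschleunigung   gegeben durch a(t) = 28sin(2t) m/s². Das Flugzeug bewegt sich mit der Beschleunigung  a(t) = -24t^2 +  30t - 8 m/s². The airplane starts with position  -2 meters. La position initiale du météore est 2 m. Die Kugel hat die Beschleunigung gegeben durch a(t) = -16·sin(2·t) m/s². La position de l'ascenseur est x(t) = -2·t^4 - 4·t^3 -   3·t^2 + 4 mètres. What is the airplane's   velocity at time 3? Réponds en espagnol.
Necesitamos integrar nuestra ecuación de la aceleración a(t) = -24·t^2 + 30·t - 8 1 vez. La antiderivada de la aceleración es la velocidad. Usando v(0) = -3, obtenemos v(t) = -8·t^3 + 15·t^2 - 8·t - 3. Usando v(t) = -8·t^3 + 15·t^2 - 8·t - 3 y sustituyendo t = 3, encontramos v = -108.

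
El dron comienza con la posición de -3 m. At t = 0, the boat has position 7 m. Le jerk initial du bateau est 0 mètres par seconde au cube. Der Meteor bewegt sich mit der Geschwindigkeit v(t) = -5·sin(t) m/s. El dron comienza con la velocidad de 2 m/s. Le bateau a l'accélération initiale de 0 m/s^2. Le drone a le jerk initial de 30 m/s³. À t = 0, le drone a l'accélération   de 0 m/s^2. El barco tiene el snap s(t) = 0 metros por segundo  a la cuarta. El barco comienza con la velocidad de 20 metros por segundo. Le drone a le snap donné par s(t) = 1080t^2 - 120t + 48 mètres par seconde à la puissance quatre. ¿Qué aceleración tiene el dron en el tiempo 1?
Para resolver esto, necesitamos tomar 2 antiderivadas de nuestra ecuación del snap s(t) = 1080·t^2 - 120·t + 48. La antiderivada del snap es la sacudida. Usando j(0) = 30, obtenemos j(t) = 360·t^3 - 60·t^2 + 48·t + 30. La antiderivada de la sacudida, con a(0) = 0, da la aceleración: a(t) = 2·t·(45·t^3 - 10·t^2 + 12·t + 15). Usando a(t) = 2·t·(45·t^3 - 10·t^2 + 12·t + 15) y sustituyendo t = 1, encontramos a = 124.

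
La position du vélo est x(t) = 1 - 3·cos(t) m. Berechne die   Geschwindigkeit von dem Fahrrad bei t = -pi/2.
Um dies zu lösen, müssen wir 1 Ableitung unserer Gleichung für die Position x(t) = 1 - 3·cos(t) nehmen. Die Ableitung von der Position ergibt die Geschwindigkeit: v(t) = 3·sin(t). Wir haben die Geschwindigkeit v(t) = 3·sin(t). Durch Einsetzen von t = -pi/2: v(-pi/2) = -3.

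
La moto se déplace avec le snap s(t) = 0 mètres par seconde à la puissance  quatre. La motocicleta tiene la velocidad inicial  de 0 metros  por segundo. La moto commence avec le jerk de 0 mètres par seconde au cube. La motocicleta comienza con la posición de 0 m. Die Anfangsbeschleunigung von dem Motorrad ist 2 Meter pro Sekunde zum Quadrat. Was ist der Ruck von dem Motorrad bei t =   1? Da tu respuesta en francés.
Pour résoudre ceci, nous devons prendre 1 primitive de notre équation du snap s(t) = 0. La primitive du snap est le jerk. En utilisant j(0) = 0, nous obtenons j(t) = 0. De l'équation du jerk j(t) = 0, nous substituons t = 1 pour obtenir j = 0.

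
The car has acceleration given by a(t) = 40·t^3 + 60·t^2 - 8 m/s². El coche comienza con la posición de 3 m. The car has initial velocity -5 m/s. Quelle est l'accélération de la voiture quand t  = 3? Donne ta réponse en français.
De l'équation de l'accélération a(t) = 40·t^3 + 60·t^2 - 8, nous substituons t = 3 pour obtenir a = 1612.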